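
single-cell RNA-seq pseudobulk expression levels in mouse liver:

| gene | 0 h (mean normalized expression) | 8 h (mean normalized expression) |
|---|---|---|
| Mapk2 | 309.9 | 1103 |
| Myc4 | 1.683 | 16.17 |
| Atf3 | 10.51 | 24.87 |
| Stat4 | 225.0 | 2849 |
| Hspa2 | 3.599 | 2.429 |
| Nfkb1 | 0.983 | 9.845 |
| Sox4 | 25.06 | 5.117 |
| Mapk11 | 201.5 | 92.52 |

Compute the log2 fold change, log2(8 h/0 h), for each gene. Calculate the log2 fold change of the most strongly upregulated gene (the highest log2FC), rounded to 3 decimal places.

log2(1103/309.9) = 1.832  (Mapk2)
log2(16.17/1.683) = 3.264  (Myc4)
log2(24.87/10.51) = 1.243  (Atf3)
log2(2849/225.0) = 3.662  (Stat4)
log2(2.429/3.599) = -0.567  (Hspa2)
log2(9.845/0.983) = 3.324  (Nfkb1)
log2(5.117/25.06) = -2.292  (Sox4)
log2(92.52/201.5) = -1.123  (Mapk11)
Stat4 is most strongly upregulated.

3.662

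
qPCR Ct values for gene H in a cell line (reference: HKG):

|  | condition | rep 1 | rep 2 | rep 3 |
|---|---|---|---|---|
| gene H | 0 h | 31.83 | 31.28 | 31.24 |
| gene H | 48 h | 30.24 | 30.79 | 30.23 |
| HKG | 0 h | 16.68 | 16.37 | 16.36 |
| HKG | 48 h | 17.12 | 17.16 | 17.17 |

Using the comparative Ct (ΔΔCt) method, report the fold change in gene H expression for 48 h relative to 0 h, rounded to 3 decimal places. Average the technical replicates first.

Mean Ct: gene H 0 h 31.450; gene H 48 h 30.420; HKG 0 h 16.470; HKG 48 h 17.150
ΔCt(0 h) = 31.450 − 16.470 = 14.980
ΔCt(48 h) = 30.420 − 17.150 = 13.270
ΔΔCt = 13.270 − 14.980 = -1.710
Fold change = 2^(−(-1.710)) = 2^1.710 = 3.2716

3.272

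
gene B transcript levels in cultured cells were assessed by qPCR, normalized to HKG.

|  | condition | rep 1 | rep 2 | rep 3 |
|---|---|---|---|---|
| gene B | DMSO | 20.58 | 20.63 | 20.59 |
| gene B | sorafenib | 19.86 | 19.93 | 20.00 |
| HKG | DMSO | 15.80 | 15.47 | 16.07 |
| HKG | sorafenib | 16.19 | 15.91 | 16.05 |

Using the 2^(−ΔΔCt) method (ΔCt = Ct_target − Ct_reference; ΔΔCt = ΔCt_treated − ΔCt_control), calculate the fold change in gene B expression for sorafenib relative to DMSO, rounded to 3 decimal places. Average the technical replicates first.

Mean Ct: gene B DMSO 20.600; gene B sorafenib 19.930; HKG DMSO 15.780; HKG sorafenib 16.050
ΔCt(DMSO) = 20.600 − 15.780 = 4.820
ΔCt(sorafenib) = 19.930 − 16.050 = 3.880
ΔΔCt = 3.880 − 4.820 = -0.940
Fold change = 2^(−(-0.940)) = 2^0.940 = 1.9185

1.919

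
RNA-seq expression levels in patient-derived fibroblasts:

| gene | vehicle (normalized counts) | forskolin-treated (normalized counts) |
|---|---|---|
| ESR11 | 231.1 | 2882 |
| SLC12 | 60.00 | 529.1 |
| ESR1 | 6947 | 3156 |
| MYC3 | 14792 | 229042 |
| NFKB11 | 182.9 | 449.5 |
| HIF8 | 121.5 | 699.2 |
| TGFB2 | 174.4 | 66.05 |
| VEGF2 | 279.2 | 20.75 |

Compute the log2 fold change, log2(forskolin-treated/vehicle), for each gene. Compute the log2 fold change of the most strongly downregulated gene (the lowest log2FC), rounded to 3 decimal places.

-3.750

log2(2882/231.1) = 3.640  (ESR11)
log2(529.1/60.00) = 3.141  (SLC12)
log2(3156/6947) = -1.138  (ESR1)
log2(229042/14792) = 3.953  (MYC3)
log2(449.5/182.9) = 1.297  (NFKB11)
log2(699.2/121.5) = 2.525  (HIF8)
log2(66.05/174.4) = -1.401  (TGFB2)
log2(20.75/279.2) = -3.750  (VEGF2)
VEGF2 is most strongly downregulated.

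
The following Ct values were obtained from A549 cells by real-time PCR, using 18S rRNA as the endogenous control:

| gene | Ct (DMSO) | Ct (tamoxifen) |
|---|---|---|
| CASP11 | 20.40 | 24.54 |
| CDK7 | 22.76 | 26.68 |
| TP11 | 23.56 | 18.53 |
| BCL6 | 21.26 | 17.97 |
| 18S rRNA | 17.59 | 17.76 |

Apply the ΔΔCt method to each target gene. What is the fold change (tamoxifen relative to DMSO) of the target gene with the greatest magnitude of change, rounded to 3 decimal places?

36.758

CASP11: ΔΔCt = (24.54−17.76) − (20.40−17.59) = 6.78 − 2.81 = 3.97; fold change = 2^-3.97 = 0.064
CDK7: ΔΔCt = (26.68−17.76) − (22.76−17.59) = 8.92 − 5.17 = 3.75; fold change = 2^-3.75 = 0.074
TP11: ΔΔCt = (18.53−17.76) − (23.56−17.59) = 0.77 − 5.97 = -5.20; fold change = 2^5.20 = 36.758
BCL6: ΔΔCt = (17.97−17.76) − (21.26−17.59) = 0.21 − 3.67 = -3.46; fold change = 2^3.46 = 11.004
TP11 has the largest |ΔΔCt| = 5.20.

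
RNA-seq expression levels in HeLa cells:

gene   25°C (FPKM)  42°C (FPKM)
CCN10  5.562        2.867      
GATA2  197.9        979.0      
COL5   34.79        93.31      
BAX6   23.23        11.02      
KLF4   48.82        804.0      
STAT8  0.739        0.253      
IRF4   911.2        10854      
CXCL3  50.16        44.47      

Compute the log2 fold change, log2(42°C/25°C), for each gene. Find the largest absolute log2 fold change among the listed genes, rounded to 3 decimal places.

4.042

log2(2.867/5.562) = -0.956  (CCN10)
log2(979.0/197.9) = 2.307  (GATA2)
log2(93.31/34.79) = 1.423  (COL5)
log2(11.02/23.23) = -1.076  (BAX6)
log2(804.0/48.82) = 4.042  (KLF4)
log2(0.253/0.739) = -1.546  (STAT8)
log2(10854/911.2) = 3.574  (IRF4)
log2(44.47/50.16) = -0.174  (CXCL3)
The largest magnitude belongs to KLF4.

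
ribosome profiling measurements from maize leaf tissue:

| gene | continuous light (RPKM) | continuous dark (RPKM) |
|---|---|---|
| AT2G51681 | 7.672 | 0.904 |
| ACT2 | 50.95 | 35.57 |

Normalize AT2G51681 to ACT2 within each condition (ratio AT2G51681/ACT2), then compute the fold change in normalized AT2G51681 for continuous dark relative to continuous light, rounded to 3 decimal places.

0.169

AT2G51681/ACT2 (continuous light) = 7.672 / 50.95 = 0.15058
AT2G51681/ACT2 (continuous dark) = 0.904 / 35.57 = 0.025415
Fold change = 0.025415 / 0.15058 = 0.1688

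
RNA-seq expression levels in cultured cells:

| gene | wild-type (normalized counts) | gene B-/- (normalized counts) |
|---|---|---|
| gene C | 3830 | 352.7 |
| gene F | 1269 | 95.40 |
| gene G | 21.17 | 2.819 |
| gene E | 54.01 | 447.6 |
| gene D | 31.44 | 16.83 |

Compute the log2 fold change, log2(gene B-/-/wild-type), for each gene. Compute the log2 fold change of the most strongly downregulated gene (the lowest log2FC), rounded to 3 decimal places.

-3.734

log2(352.7/3830) = -3.441  (gene C)
log2(95.40/1269) = -3.734  (gene F)
log2(2.819/21.17) = -2.909  (gene G)
log2(447.6/54.01) = 3.051  (gene E)
log2(16.83/31.44) = -0.902  (gene D)
gene F is most strongly downregulated.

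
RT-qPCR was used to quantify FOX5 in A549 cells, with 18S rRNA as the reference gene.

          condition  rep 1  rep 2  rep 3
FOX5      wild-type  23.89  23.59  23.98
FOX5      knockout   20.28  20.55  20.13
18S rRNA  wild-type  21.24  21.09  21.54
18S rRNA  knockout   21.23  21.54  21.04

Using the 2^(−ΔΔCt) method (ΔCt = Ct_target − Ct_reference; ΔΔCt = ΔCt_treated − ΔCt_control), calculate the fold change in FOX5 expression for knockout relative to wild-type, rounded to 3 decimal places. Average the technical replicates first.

Mean Ct: FOX5 wild-type 23.820; FOX5 knockout 20.320; 18S rRNA wild-type 21.290; 18S rRNA knockout 21.270
ΔCt(wild-type) = 23.820 − 21.290 = 2.530
ΔCt(knockout) = 20.320 − 21.270 = -0.950
ΔΔCt = -0.950 − 2.530 = -3.480
Fold change = 2^(−(-3.480)) = 2^3.480 = 11.1579

11.158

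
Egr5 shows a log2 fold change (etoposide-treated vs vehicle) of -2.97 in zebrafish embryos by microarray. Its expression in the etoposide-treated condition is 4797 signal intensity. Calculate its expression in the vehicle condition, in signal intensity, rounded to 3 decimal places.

37586.233

Fold change = 2^(-2.97) = 0.1276
vehicle expression = 4797 / 0.1276 = 37586.233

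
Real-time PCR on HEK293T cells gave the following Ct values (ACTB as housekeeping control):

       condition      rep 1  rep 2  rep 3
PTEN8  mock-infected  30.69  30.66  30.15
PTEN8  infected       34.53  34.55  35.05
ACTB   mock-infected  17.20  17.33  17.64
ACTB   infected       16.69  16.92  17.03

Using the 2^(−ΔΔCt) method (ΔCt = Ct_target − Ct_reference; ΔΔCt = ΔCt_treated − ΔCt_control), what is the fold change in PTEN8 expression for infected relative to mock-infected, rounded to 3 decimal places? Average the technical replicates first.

Mean Ct: PTEN8 mock-infected 30.500; PTEN8 infected 34.710; ACTB mock-infected 17.390; ACTB infected 16.880
ΔCt(mock-infected) = 30.500 − 17.390 = 13.110
ΔCt(infected) = 34.710 − 16.880 = 17.830
ΔΔCt = 17.830 − 13.110 = 4.720
Fold change = 2^(−4.720) = 0.0379

0.038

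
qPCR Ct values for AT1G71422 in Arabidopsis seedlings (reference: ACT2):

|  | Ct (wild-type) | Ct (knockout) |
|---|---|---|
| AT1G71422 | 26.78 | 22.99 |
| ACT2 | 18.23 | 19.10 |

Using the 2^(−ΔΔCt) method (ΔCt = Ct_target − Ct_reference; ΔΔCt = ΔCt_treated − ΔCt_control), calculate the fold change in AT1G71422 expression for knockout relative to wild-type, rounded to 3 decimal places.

25.281

ΔCt(wild-type) = 26.780 − 18.230 = 8.550
ΔCt(knockout) = 22.990 − 19.100 = 3.890
ΔΔCt = 3.890 − 8.550 = -4.660
Fold change = 2^(−(-4.660)) = 2^4.660 = 25.2813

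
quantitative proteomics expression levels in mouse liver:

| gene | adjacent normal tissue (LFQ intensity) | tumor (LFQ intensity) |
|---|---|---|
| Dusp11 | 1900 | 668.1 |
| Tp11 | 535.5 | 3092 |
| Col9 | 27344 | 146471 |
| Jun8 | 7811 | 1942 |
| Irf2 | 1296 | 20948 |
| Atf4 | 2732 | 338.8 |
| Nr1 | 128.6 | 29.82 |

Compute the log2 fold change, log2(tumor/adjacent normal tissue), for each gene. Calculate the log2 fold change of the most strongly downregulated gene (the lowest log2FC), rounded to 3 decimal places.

-3.011

log2(668.1/1900) = -1.508  (Dusp11)
log2(3092/535.5) = 2.530  (Tp11)
log2(146471/27344) = 2.421  (Col9)
log2(1942/7811) = -2.008  (Jun8)
log2(20948/1296) = 4.015  (Irf2)
log2(338.8/2732) = -3.011  (Atf4)
log2(29.82/128.6) = -2.109  (Nr1)
Atf4 is most strongly downregulated.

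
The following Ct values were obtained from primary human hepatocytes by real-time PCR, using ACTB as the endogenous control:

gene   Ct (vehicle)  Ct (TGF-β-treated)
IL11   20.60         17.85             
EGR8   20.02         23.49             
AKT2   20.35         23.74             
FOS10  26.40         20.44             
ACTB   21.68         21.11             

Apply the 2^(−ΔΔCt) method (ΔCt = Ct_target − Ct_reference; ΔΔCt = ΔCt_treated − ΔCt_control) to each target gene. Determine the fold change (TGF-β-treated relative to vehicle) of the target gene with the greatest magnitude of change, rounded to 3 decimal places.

41.933

IL11: ΔΔCt = (17.85−21.11) − (20.60−21.68) = -3.26 − (-1.08) = -2.18; fold change = 2^2.18 = 4.532
EGR8: ΔΔCt = (23.49−21.11) − (20.02−21.68) = 2.38 − (-1.66) = 4.04; fold change = 2^-4.04 = 0.061
AKT2: ΔΔCt = (23.74−21.11) − (20.35−21.68) = 2.63 − (-1.33) = 3.96; fold change = 2^-3.96 = 0.064
FOS10: ΔΔCt = (20.44−21.11) − (26.40−21.68) = -0.67 − 4.72 = -5.39; fold change = 2^5.39 = 41.933
FOS10 has the largest |ΔΔCt| = 5.39.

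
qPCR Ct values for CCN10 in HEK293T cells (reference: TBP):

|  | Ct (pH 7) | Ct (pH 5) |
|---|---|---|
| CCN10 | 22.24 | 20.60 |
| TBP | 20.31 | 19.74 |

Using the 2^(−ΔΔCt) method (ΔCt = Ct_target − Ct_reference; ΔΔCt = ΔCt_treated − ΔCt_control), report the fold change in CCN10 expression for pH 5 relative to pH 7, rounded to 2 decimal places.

2.10

ΔCt(pH 7) = 22.240 − 20.310 = 1.930
ΔCt(pH 5) = 20.600 − 19.740 = 0.860
ΔΔCt = 0.860 − 1.930 = -1.070
Fold change = 2^(−(-1.070)) = 2^1.070 = 2.099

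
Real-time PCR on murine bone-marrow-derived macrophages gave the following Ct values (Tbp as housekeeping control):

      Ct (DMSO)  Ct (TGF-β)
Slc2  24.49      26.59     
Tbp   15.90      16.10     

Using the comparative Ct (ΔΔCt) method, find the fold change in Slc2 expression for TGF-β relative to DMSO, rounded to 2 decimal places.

ΔCt(DMSO) = 24.490 − 15.900 = 8.590
ΔCt(TGF-β) = 26.590 − 16.100 = 10.490
ΔΔCt = 10.490 − 8.590 = 1.900
Fold change = 2^(−1.900) = 0.268

0.27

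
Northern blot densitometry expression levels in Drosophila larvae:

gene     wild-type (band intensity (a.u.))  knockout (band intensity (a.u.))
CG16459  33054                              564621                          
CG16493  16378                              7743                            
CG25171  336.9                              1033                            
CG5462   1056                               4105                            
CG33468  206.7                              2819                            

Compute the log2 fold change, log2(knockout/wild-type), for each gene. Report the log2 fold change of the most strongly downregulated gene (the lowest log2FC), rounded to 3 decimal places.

log2(564621/33054) = 4.094  (CG16459)
log2(7743/16378) = -1.081  (CG16493)
log2(1033/336.9) = 1.616  (CG25171)
log2(4105/1056) = 1.959  (CG5462)
log2(2819/206.7) = 3.770  (CG33468)
CG16493 is most strongly downregulated.

-1.081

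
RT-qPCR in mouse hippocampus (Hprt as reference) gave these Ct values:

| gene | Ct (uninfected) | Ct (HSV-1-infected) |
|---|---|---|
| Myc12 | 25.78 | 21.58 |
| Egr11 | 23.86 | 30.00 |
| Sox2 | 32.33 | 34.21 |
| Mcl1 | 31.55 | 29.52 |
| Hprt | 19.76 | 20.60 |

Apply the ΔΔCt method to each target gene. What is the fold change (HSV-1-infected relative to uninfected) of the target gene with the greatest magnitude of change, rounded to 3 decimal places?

0.025

Myc12: ΔΔCt = (21.58−20.60) − (25.78−19.76) = 0.98 − 6.02 = -5.04; fold change = 2^5.04 = 32.900
Egr11: ΔΔCt = (30.00−20.60) − (23.86−19.76) = 9.40 − 4.10 = 5.30; fold change = 2^-5.30 = 0.025
Sox2: ΔΔCt = (34.21−20.60) − (32.33−19.76) = 13.61 − 12.57 = 1.04; fold change = 2^-1.04 = 0.486
Mcl1: ΔΔCt = (29.52−20.60) − (31.55−19.76) = 8.92 − 11.79 = -2.87; fold change = 2^2.87 = 7.311
Egr11 has the largest |ΔΔCt| = 5.30.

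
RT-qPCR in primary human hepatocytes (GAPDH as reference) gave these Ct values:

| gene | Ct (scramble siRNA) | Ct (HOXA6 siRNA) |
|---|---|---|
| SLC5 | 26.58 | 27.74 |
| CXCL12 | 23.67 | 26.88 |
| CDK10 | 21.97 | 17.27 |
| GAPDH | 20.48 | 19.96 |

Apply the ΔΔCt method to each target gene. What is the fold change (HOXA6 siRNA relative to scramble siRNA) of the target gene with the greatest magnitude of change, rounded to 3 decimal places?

SLC5: ΔΔCt = (27.74−19.96) − (26.58−20.48) = 7.78 − 6.10 = 1.68; fold change = 2^-1.68 = 0.312
CXCL12: ΔΔCt = (26.88−19.96) − (23.67−20.48) = 6.92 − 3.19 = 3.73; fold change = 2^-3.73 = 0.075
CDK10: ΔΔCt = (17.27−19.96) − (21.97−20.48) = -2.69 − 1.49 = -4.18; fold change = 2^4.18 = 18.126
CDK10 has the largest |ΔΔCt| = 4.18.

18.126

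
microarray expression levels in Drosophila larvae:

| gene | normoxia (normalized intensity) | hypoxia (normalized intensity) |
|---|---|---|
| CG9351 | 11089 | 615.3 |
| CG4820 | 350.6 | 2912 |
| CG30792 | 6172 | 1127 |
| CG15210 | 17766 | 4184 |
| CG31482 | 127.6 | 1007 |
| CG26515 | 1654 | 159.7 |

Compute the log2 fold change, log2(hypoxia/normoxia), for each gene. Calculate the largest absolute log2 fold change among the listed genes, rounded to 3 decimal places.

4.172

log2(615.3/11089) = -4.172  (CG9351)
log2(2912/350.6) = 3.054  (CG4820)
log2(1127/6172) = -2.453  (CG30792)
log2(4184/17766) = -2.086  (CG15210)
log2(1007/127.6) = 2.980  (CG31482)
log2(159.7/1654) = -3.373  (CG26515)
The largest magnitude belongs to CG9351.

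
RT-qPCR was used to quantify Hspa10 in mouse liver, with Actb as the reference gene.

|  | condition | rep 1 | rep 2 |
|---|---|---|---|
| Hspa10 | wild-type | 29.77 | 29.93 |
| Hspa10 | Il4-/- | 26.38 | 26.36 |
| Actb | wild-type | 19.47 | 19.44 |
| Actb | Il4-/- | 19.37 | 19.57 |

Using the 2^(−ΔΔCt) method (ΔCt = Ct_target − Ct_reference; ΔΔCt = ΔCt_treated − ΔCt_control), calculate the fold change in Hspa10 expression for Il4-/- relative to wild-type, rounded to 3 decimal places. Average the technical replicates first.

Mean Ct: Hspa10 wild-type 29.850; Hspa10 Il4-/- 26.370; Actb wild-type 19.455; Actb Il4-/- 19.470
ΔCt(wild-type) = 29.850 − 19.455 = 10.395
ΔCt(Il4-/-) = 26.370 − 19.470 = 6.900
ΔΔCt = 6.900 − 10.395 = -3.495
Fold change = 2^(−(-3.495)) = 2^3.495 = 11.2746

11.275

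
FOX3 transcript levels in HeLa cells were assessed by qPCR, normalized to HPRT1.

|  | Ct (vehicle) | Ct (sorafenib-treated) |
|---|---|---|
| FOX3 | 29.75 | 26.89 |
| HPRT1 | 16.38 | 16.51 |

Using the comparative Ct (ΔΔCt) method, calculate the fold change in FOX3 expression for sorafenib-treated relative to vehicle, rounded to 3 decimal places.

7.945

ΔCt(vehicle) = 29.750 − 16.380 = 13.370
ΔCt(sorafenib-treated) = 26.890 − 16.510 = 10.380
ΔΔCt = 10.380 − 13.370 = -2.990
Fold change = 2^(−(-2.990)) = 2^2.990 = 7.9447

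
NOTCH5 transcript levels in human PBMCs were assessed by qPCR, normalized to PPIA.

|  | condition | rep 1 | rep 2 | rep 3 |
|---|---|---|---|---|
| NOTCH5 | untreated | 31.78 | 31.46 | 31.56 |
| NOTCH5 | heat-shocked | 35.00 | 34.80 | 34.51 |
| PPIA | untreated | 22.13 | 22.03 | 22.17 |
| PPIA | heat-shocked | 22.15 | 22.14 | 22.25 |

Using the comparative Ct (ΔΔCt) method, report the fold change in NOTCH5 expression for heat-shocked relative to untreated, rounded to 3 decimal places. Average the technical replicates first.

Mean Ct: NOTCH5 untreated 31.600; NOTCH5 heat-shocked 34.770; PPIA untreated 22.110; PPIA heat-shocked 22.180
ΔCt(untreated) = 31.600 − 22.110 = 9.490
ΔCt(heat-shocked) = 34.770 − 22.180 = 12.590
ΔΔCt = 12.590 − 9.490 = 3.100
Fold change = 2^(−3.100) = 0.1166

0.117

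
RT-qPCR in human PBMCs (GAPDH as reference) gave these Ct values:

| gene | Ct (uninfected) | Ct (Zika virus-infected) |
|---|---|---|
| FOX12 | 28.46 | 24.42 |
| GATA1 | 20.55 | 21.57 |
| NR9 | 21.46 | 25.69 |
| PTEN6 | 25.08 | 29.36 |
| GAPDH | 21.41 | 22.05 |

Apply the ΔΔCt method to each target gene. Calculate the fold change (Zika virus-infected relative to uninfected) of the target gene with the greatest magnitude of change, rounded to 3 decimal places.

FOX12: ΔΔCt = (24.42−22.05) − (28.46−21.41) = 2.37 − 7.05 = -4.68; fold change = 2^4.68 = 25.634
GATA1: ΔΔCt = (21.57−22.05) − (20.55−21.41) = -0.48 − (-0.86) = 0.38; fold change = 2^-0.38 = 0.768
NR9: ΔΔCt = (25.69−22.05) − (21.46−21.41) = 3.64 − 0.05 = 3.59; fold change = 2^-3.59 = 0.083
PTEN6: ΔΔCt = (29.36−22.05) − (25.08−21.41) = 7.31 − 3.67 = 3.64; fold change = 2^-3.64 = 0.080
FOX12 has the largest |ΔΔCt| = 4.68.

25.634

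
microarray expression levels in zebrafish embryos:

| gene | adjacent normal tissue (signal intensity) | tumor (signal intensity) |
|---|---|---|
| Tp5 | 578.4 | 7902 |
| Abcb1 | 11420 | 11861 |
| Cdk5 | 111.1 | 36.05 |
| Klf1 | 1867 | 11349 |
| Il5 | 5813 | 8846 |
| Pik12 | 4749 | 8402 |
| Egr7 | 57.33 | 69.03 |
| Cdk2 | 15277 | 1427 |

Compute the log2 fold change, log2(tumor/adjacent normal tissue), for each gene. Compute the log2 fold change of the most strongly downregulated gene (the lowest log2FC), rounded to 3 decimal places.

-3.420

log2(7902/578.4) = 3.772  (Tp5)
log2(11861/11420) = 0.055  (Abcb1)
log2(36.05/111.1) = -1.624  (Cdk5)
log2(11349/1867) = 2.604  (Klf1)
log2(8846/5813) = 0.606  (Il5)
log2(8402/4749) = 0.823  (Pik12)
log2(69.03/57.33) = 0.268  (Egr7)
log2(1427/15277) = -3.420  (Cdk2)
Cdk2 is most strongly downregulated.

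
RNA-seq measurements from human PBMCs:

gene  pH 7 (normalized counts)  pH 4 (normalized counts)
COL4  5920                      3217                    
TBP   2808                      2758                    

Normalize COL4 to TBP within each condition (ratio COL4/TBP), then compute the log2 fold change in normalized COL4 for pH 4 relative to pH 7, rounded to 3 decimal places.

COL4/TBP (pH 7) = 5920 / 2808 = 2.1083
COL4/TBP (pH 4) = 3217 / 2758 = 1.1664
Fold change = 1.1664 / 2.1083 = 0.5533
log2(0.5533) = -0.8540

-0.854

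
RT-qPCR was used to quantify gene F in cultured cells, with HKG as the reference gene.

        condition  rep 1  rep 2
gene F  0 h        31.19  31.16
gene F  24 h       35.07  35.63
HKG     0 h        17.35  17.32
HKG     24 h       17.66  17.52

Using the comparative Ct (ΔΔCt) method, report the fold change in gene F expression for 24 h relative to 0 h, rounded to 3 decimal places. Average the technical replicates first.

0.066

Mean Ct: gene F 0 h 31.175; gene F 24 h 35.350; HKG 0 h 17.335; HKG 24 h 17.590
ΔCt(0 h) = 31.175 − 17.335 = 13.840
ΔCt(24 h) = 35.350 − 17.590 = 17.760
ΔΔCt = 17.760 − 13.840 = 3.920
Fold change = 2^(−3.920) = 0.0661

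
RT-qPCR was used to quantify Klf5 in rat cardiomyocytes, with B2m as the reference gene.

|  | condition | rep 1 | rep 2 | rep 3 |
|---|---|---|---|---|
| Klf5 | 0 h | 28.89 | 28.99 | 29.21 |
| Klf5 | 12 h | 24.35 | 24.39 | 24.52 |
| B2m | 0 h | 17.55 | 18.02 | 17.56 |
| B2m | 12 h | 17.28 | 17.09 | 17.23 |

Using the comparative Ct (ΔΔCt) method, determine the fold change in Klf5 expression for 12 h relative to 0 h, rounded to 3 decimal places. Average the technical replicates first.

17.148

Mean Ct: Klf5 0 h 29.030; Klf5 12 h 24.420; B2m 0 h 17.710; B2m 12 h 17.200
ΔCt(0 h) = 29.030 − 17.710 = 11.320
ΔCt(12 h) = 24.420 − 17.200 = 7.220
ΔΔCt = 7.220 − 11.320 = -4.100
Fold change = 2^(−(-4.100)) = 2^4.100 = 17.1484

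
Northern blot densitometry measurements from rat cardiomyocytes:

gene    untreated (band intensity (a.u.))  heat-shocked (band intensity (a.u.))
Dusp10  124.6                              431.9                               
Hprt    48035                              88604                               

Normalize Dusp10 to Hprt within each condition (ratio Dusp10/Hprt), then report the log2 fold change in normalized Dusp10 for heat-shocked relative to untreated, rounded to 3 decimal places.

Dusp10/Hprt (untreated) = 124.6 / 48035 = 0.0025939
Dusp10/Hprt (heat-shocked) = 431.9 / 88604 = 0.0048745
Fold change = 0.0048745 / 0.0025939 = 1.8792
log2(1.8792) = 0.9101

0.910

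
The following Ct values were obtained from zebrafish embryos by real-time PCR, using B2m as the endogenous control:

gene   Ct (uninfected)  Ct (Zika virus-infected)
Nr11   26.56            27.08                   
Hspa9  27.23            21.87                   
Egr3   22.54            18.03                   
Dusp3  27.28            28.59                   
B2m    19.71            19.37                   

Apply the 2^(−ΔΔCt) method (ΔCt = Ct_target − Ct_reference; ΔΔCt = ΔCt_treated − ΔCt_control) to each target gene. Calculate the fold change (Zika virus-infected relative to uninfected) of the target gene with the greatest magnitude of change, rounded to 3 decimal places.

32.447

Nr11: ΔΔCt = (27.08−19.37) − (26.56−19.71) = 7.71 − 6.85 = 0.86; fold change = 2^-0.86 = 0.551
Hspa9: ΔΔCt = (21.87−19.37) − (27.23−19.71) = 2.50 − 7.52 = -5.02; fold change = 2^5.02 = 32.447
Egr3: ΔΔCt = (18.03−19.37) − (22.54−19.71) = -1.34 − 2.83 = -4.17; fold change = 2^4.17 = 18.001
Dusp3: ΔΔCt = (28.59−19.37) − (27.28−19.71) = 9.22 − 7.57 = 1.65; fold change = 2^-1.65 = 0.319
Hspa9 has the largest |ΔΔCt| = 5.02.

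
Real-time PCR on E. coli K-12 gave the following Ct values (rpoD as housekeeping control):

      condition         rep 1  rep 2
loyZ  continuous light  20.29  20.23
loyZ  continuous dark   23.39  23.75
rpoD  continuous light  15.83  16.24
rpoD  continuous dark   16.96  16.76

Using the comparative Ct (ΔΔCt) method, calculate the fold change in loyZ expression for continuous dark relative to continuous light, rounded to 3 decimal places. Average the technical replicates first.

Mean Ct: loyZ continuous light 20.260; loyZ continuous dark 23.570; rpoD continuous light 16.035; rpoD continuous dark 16.860
ΔCt(continuous light) = 20.260 − 16.035 = 4.225
ΔCt(continuous dark) = 23.570 − 16.860 = 6.710
ΔΔCt = 6.710 − 4.225 = 2.485
Fold change = 2^(−2.485) = 0.1786

0.179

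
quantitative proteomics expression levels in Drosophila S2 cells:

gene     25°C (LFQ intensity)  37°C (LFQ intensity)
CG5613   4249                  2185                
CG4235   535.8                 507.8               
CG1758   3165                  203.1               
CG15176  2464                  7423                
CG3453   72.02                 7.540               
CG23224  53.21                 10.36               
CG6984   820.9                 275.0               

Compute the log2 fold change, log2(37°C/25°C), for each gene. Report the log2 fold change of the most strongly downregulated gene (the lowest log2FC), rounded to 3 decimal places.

log2(2185/4249) = -0.959  (CG5613)
log2(507.8/535.8) = -0.077  (CG4235)
log2(203.1/3165) = -3.962  (CG1758)
log2(7423/2464) = 1.591  (CG15176)
log2(7.540/72.02) = -3.256  (CG3453)
log2(10.36/53.21) = -2.361  (CG23224)
log2(275.0/820.9) = -1.578  (CG6984)
CG1758 is most strongly downregulated.

-3.962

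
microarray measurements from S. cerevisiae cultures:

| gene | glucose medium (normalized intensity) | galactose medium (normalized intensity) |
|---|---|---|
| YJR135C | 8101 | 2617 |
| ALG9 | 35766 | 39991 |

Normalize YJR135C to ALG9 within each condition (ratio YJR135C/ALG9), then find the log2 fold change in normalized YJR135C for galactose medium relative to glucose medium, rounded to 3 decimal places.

-1.791

YJR135C/ALG9 (glucose medium) = 8101 / 35766 = 0.2265
YJR135C/ALG9 (galactose medium) = 2617 / 39991 = 0.06544
Fold change = 0.06544 / 0.2265 = 0.2889
log2(0.2889) = -1.7913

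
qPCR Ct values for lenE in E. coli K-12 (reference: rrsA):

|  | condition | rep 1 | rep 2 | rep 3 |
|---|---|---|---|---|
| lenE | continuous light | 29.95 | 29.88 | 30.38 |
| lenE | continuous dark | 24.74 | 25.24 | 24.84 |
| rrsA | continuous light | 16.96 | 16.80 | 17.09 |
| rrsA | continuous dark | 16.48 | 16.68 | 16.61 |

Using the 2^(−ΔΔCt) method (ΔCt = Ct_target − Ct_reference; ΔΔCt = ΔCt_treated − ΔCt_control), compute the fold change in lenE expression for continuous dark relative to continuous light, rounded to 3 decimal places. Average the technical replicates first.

27.284

Mean Ct: lenE continuous light 30.070; lenE continuous dark 24.940; rrsA continuous light 16.950; rrsA continuous dark 16.590
ΔCt(continuous light) = 30.070 − 16.950 = 13.120
ΔCt(continuous dark) = 24.940 − 16.590 = 8.350
ΔΔCt = 8.350 − 13.120 = -4.770
Fold change = 2^(−(-4.770)) = 2^4.770 = 27.2843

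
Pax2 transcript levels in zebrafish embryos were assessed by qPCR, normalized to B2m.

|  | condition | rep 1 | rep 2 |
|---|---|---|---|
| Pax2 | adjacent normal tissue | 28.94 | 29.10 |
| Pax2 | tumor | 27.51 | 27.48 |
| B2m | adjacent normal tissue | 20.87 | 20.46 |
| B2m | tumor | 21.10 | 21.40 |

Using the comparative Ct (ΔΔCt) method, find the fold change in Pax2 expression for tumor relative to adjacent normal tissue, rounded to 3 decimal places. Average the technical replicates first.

Mean Ct: Pax2 adjacent normal tissue 29.020; Pax2 tumor 27.495; B2m adjacent normal tissue 20.665; B2m tumor 21.250
ΔCt(adjacent normal tissue) = 29.020 − 20.665 = 8.355
ΔCt(tumor) = 27.495 − 21.250 = 6.245
ΔΔCt = 6.245 − 8.355 = -2.110
Fold change = 2^(−(-2.110)) = 2^2.110 = 4.3169

4.317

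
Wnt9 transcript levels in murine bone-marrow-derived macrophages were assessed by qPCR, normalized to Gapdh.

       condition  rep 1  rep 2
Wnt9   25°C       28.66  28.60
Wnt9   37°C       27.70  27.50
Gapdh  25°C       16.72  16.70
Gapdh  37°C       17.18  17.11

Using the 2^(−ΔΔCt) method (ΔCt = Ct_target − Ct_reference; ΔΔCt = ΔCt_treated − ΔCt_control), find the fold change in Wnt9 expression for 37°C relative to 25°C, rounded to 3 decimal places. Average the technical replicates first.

2.761

Mean Ct: Wnt9 25°C 28.630; Wnt9 37°C 27.600; Gapdh 25°C 16.710; Gapdh 37°C 17.145
ΔCt(25°C) = 28.630 − 16.710 = 11.920
ΔCt(37°C) = 27.600 − 17.145 = 10.455
ΔΔCt = 10.455 − 11.920 = -1.465
Fold change = 2^(−(-1.465)) = 2^1.465 = 2.7606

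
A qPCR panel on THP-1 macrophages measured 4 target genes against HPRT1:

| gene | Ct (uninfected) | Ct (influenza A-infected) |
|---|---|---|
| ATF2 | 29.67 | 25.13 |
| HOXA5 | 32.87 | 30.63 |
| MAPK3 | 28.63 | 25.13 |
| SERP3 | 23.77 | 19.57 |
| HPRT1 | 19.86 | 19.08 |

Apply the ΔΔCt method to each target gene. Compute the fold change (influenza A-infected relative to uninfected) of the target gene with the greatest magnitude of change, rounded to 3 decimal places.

ATF2: ΔΔCt = (25.13−19.08) − (29.67−19.86) = 6.05 − 9.81 = -3.76; fold change = 2^3.76 = 13.548
HOXA5: ΔΔCt = (30.63−19.08) − (32.87−19.86) = 11.55 − 13.01 = -1.46; fold change = 2^1.46 = 2.751
MAPK3: ΔΔCt = (25.13−19.08) − (28.63−19.86) = 6.05 − 8.77 = -2.72; fold change = 2^2.72 = 6.589
SERP3: ΔΔCt = (19.57−19.08) − (23.77−19.86) = 0.49 − 3.91 = -3.42; fold change = 2^3.42 = 10.703
ATF2 has the largest |ΔΔCt| = 3.76.

13.548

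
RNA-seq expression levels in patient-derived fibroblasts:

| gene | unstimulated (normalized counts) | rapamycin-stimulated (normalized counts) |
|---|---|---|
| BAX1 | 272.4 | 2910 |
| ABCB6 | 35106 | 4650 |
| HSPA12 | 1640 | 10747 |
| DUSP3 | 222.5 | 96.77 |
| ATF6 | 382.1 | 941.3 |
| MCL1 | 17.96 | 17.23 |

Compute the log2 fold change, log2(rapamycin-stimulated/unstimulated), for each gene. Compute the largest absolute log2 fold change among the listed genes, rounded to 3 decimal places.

log2(2910/272.4) = 3.417  (BAX1)
log2(4650/35106) = -2.916  (ABCB6)
log2(10747/1640) = 2.712  (HSPA12)
log2(96.77/222.5) = -1.201  (DUSP3)
log2(941.3/382.1) = 1.301  (ATF6)
log2(17.23/17.96) = -0.060  (MCL1)
The largest magnitude belongs to BAX1.

3.417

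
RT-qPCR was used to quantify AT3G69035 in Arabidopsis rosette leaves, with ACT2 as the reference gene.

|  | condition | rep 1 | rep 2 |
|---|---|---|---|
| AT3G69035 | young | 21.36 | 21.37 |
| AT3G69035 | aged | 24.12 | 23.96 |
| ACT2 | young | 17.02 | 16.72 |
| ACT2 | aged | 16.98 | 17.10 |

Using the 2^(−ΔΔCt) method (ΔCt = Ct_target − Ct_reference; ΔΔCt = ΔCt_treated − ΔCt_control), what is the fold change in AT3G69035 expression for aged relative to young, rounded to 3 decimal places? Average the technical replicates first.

0.176

Mean Ct: AT3G69035 young 21.365; AT3G69035 aged 24.040; ACT2 young 16.870; ACT2 aged 17.040
ΔCt(young) = 21.365 − 16.870 = 4.495
ΔCt(aged) = 24.040 − 17.040 = 7.000
ΔΔCt = 7.000 − 4.495 = 2.505
Fold change = 2^(−2.505) = 0.1762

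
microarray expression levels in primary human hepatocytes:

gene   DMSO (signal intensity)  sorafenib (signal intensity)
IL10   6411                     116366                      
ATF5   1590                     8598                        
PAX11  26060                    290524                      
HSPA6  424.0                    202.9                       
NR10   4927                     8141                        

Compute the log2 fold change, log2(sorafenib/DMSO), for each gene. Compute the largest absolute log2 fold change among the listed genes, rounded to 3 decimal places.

log2(116366/6411) = 4.182  (IL10)
log2(8598/1590) = 2.435  (ATF5)
log2(290524/26060) = 3.479  (PAX11)
log2(202.9/424.0) = -1.063  (HSPA6)
log2(8141/4927) = 0.724  (NR10)
The largest magnitude belongs to IL10.

4.182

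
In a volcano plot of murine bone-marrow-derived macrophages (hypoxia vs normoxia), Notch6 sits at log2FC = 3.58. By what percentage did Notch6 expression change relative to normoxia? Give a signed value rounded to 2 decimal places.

1095.88%

Fold change = 2^(3.58) = 11.9588
Percent change = (FC − 1) × 100% = (11.9588 − 1) × 100 = 1095.88%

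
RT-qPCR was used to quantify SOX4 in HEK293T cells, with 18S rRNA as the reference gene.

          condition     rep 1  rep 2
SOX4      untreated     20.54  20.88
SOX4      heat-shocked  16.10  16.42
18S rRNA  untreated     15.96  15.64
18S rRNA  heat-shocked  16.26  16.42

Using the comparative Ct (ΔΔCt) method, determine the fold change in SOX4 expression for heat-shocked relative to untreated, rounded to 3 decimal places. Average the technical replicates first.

31.779

Mean Ct: SOX4 untreated 20.710; SOX4 heat-shocked 16.260; 18S rRNA untreated 15.800; 18S rRNA heat-shocked 16.340
ΔCt(untreated) = 20.710 − 15.800 = 4.910
ΔCt(heat-shocked) = 16.260 − 16.340 = -0.080
ΔΔCt = -0.080 − 4.910 = -4.990
Fold change = 2^(−(-4.990)) = 2^4.990 = 31.7790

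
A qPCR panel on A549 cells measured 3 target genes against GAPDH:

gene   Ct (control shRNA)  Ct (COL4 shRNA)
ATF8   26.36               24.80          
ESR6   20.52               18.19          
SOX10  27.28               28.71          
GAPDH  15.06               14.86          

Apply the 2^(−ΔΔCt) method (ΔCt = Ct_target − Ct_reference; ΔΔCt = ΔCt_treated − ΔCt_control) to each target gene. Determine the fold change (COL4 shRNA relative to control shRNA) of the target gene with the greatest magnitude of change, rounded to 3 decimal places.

4.377

ATF8: ΔΔCt = (24.80−14.86) − (26.36−15.06) = 9.94 − 11.30 = -1.36; fold change = 2^1.36 = 2.567
ESR6: ΔΔCt = (18.19−14.86) − (20.52−15.06) = 3.33 − 5.46 = -2.13; fold change = 2^2.13 = 4.377
SOX10: ΔΔCt = (28.71−14.86) − (27.28−15.06) = 13.85 − 12.22 = 1.63; fold change = 2^-1.63 = 0.323
ESR6 has the largest |ΔΔCt| = 2.13.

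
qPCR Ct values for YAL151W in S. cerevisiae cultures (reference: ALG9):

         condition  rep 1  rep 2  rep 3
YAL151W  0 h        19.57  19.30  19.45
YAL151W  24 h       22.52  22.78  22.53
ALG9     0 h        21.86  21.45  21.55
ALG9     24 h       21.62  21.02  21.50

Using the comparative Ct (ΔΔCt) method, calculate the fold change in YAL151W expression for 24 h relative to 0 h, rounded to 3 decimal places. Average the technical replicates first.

Mean Ct: YAL151W 0 h 19.440; YAL151W 24 h 22.610; ALG9 0 h 21.620; ALG9 24 h 21.380
ΔCt(0 h) = 19.440 − 21.620 = -2.180
ΔCt(24 h) = 22.610 − 21.380 = 1.230
ΔΔCt = 1.230 − (-2.180) = 3.410
Fold change = 2^(−3.410) = 0.0941

0.094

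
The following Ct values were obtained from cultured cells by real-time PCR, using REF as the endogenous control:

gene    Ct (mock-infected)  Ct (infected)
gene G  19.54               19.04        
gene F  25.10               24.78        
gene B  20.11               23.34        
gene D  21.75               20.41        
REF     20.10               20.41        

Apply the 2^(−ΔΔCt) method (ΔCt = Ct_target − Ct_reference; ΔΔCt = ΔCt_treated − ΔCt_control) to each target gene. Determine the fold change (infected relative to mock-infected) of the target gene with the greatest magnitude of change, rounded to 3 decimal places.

gene G: ΔΔCt = (19.04−20.41) − (19.54−20.10) = -1.37 − (-0.56) = -0.81; fold change = 2^0.81 = 1.753
gene F: ΔΔCt = (24.78−20.41) − (25.10−20.10) = 4.37 − 5.00 = -0.63; fold change = 2^0.63 = 1.548
gene B: ΔΔCt = (23.34−20.41) − (20.11−20.10) = 2.93 − 0.01 = 2.92; fold change = 2^-2.92 = 0.132
gene D: ΔΔCt = (20.41−20.41) − (21.75−20.10) = 0.00 − 1.65 = -1.65; fold change = 2^1.65 = 3.138
gene B has the largest |ΔΔCt| = 2.92.

0.132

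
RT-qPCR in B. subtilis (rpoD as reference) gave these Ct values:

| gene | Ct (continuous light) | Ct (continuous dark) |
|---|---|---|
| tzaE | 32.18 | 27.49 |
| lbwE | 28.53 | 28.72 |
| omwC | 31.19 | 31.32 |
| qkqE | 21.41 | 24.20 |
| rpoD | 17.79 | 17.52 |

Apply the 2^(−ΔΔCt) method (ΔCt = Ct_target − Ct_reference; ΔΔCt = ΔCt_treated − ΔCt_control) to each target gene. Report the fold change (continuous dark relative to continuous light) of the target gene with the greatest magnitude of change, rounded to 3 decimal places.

21.407

tzaE: ΔΔCt = (27.49−17.52) − (32.18−17.79) = 9.97 − 14.39 = -4.42; fold change = 2^4.42 = 21.407
lbwE: ΔΔCt = (28.72−17.52) − (28.53−17.79) = 11.20 − 10.74 = 0.46; fold change = 2^-0.46 = 0.727
omwC: ΔΔCt = (31.32−17.52) − (31.19−17.79) = 13.80 − 13.40 = 0.40; fold change = 2^-0.40 = 0.758
qkqE: ΔΔCt = (24.20−17.52) − (21.41−17.79) = 6.68 − 3.62 = 3.06; fold change = 2^-3.06 = 0.120
tzaE has the largest |ΔΔCt| = 4.42.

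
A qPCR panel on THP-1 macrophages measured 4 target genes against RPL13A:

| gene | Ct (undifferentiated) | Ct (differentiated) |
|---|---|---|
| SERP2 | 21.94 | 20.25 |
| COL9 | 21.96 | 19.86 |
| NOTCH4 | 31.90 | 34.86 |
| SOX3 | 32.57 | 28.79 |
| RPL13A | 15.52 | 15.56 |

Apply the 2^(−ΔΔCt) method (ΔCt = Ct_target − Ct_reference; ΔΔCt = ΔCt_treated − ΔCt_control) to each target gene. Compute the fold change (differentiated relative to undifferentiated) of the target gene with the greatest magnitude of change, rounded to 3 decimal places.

SERP2: ΔΔCt = (20.25−15.56) − (21.94−15.52) = 4.69 − 6.42 = -1.73; fold change = 2^1.73 = 3.317
COL9: ΔΔCt = (19.86−15.56) − (21.96−15.52) = 4.30 − 6.44 = -2.14; fold change = 2^2.14 = 4.408
NOTCH4: ΔΔCt = (34.86−15.56) − (31.90−15.52) = 19.30 − 16.38 = 2.92; fold change = 2^-2.92 = 0.132
SOX3: ΔΔCt = (28.79−15.56) − (32.57−15.52) = 13.23 − 17.05 = -3.82; fold change = 2^3.82 = 14.123
SOX3 has the largest |ΔΔCt| = 3.82.

14.123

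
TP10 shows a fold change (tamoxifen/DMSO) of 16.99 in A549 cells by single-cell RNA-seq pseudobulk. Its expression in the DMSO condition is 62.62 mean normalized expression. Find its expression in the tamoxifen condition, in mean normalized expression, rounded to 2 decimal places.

1063.91

tamoxifen expression = 62.62 × 16.99 = 1063.91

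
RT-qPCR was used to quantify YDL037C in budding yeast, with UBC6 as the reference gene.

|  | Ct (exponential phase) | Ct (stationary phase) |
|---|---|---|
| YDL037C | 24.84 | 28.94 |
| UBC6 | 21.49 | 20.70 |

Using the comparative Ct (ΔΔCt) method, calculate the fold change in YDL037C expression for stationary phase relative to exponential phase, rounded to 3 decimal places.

0.034

ΔCt(exponential phase) = 24.840 − 21.490 = 3.350
ΔCt(stationary phase) = 28.940 − 20.700 = 8.240
ΔΔCt = 8.240 − 3.350 = 4.890
Fold change = 2^(−4.890) = 0.0337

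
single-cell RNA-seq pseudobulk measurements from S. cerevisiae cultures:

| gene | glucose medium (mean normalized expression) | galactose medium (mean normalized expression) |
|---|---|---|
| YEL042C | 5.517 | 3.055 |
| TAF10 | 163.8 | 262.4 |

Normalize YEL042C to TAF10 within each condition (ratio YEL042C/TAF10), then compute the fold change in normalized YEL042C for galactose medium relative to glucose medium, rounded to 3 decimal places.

YEL042C/TAF10 (glucose medium) = 5.517 / 163.8 = 0.033681
YEL042C/TAF10 (galactose medium) = 3.055 / 262.4 = 0.011643
Fold change = 0.011643 / 0.033681 = 0.3457

0.346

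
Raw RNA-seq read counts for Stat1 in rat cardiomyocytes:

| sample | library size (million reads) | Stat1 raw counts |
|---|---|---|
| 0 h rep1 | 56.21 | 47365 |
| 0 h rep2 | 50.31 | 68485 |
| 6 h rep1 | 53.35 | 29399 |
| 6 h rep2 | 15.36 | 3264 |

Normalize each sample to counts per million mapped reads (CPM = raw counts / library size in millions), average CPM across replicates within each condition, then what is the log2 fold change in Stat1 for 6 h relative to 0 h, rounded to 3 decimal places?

CPM(0 h rep1) = 47365 / 56.21 = 842.6437
CPM(0 h rep2) = 68485 / 50.31 = 1361.2602
CPM(6 h rep1) = 29399 / 53.35 = 551.0590
CPM(6 h rep2) = 3264 / 15.36 = 212.5000
mean CPM(0 h) = 1101.9519; mean CPM(6 h) = 381.7795
Fold change = 381.7795 / 1101.9519 = 0.34646
log2(0.34646) = -1.5292

-1.529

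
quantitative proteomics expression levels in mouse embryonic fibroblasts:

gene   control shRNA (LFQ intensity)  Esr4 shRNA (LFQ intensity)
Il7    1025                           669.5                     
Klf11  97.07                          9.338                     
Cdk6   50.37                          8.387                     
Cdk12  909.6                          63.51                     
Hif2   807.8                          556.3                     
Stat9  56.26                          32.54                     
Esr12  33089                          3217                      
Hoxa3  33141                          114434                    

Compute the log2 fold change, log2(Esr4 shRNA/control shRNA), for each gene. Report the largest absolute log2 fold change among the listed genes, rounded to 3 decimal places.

log2(669.5/1025) = -0.614  (Il7)
log2(9.338/97.07) = -3.378  (Klf11)
log2(8.387/50.37) = -2.586  (Cdk6)
log2(63.51/909.6) = -3.840  (Cdk12)
log2(556.3/807.8) = -0.538  (Hif2)
log2(32.54/56.26) = -0.790  (Stat9)
log2(3217/33089) = -3.363  (Esr12)
log2(114434/33141) = 1.788  (Hoxa3)
The largest magnitude belongs to Cdk12.

3.840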